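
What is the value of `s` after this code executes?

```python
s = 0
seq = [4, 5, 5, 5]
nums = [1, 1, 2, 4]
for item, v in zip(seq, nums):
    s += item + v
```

Let's trace through this code step by step.

Initialize: s = 0
Initialize: seq = [4, 5, 5, 5]
Initialize: nums = [1, 1, 2, 4]
Entering loop: for item, v in zip(seq, nums):

After execution: s = 27
27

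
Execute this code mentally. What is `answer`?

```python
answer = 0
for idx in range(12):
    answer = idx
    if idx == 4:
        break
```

Let's trace through this code step by step.

Initialize: answer = 0
Entering loop: for idx in range(12):

After execution: answer = 4
4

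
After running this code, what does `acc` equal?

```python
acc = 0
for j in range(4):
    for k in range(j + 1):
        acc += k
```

Let's trace through this code step by step.

Initialize: acc = 0
Entering loop: for j in range(4):

After execution: acc = 10
10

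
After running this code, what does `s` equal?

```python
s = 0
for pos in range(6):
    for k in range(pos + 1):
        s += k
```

Let's trace through this code step by step.

Initialize: s = 0
Entering loop: for pos in range(6):

After execution: s = 35
35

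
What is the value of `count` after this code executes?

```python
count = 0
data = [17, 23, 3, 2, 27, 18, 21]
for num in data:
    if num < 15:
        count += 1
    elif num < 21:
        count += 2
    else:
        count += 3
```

Let's trace through this code step by step.

Initialize: count = 0
Initialize: data = [17, 23, 3, 2, 27, 18, 21]
Entering loop: for num in data:

After execution: count = 15
15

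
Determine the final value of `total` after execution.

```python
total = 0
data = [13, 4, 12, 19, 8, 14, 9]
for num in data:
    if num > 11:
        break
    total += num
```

Let's trace through this code step by step.

Initialize: total = 0
Initialize: data = [13, 4, 12, 19, 8, 14, 9]
Entering loop: for num in data:

After execution: total = 0
0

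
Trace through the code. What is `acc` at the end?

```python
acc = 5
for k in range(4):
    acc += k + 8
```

Let's trace through this code step by step.

Initialize: acc = 5
Entering loop: for k in range(4):

After execution: acc = 43
43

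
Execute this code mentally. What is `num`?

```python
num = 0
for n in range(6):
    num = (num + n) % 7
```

Let's trace through this code step by step.

Initialize: num = 0
Entering loop: for n in range(6):

After execution: num = 1
1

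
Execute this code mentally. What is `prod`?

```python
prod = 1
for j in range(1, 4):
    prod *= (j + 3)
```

Let's trace through this code step by step.

Initialize: prod = 1
Entering loop: for j in range(1, 4):

After execution: prod = 120
120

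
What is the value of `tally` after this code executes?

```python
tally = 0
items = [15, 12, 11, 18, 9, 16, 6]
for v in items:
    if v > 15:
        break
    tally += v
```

Let's trace through this code step by step.

Initialize: tally = 0
Initialize: items = [15, 12, 11, 18, 9, 16, 6]
Entering loop: for v in items:

After execution: tally = 38
38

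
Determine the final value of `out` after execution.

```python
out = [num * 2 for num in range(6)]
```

Let's trace through this code step by step.

Initialize: out = [num * 2 for num in range(6)]

After execution: out = [0, 2, 4, 6, 8, 10]
[0, 2, 4, 6, 8, 10]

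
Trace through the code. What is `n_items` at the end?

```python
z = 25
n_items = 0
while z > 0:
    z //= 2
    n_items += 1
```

Let's trace through this code step by step.

Initialize: z = 25
Initialize: n_items = 0
Entering loop: while z > 0:

After execution: n_items = 5
5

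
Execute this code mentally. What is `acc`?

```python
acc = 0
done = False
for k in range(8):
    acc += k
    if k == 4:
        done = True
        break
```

Let's trace through this code step by step.

Initialize: acc = 0
Initialize: done = False
Entering loop: for k in range(8):

After execution: acc = 10
10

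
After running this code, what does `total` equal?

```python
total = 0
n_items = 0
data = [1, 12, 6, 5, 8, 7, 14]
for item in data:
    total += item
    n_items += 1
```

Let's trace through this code step by step.

Initialize: total = 0
Initialize: n_items = 0
Initialize: data = [1, 12, 6, 5, 8, 7, 14]
Entering loop: for item in data:

After execution: total = 53
53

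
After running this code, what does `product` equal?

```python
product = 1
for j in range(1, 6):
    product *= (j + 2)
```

Let's trace through this code step by step.

Initialize: product = 1
Entering loop: for j in range(1, 6):

After execution: product = 2520
2520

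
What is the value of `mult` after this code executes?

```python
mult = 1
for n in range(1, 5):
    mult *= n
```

Let's trace through this code step by step.

Initialize: mult = 1
Entering loop: for n in range(1, 5):

After execution: mult = 24
24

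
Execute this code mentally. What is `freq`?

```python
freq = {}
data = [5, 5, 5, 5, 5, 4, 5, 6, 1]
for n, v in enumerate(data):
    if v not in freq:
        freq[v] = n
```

Let's trace through this code step by step.

Initialize: freq = {}
Initialize: data = [5, 5, 5, 5, 5, 4, 5, 6, 1]
Entering loop: for n, v in enumerate(data):

After execution: freq = {5: 0, 4: 5, 6: 7, 1: 8}
{5: 0, 4: 5, 6: 7, 1: 8}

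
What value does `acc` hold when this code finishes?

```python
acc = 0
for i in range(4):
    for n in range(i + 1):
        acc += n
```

Let's trace through this code step by step.

Initialize: acc = 0
Entering loop: for i in range(4):

After execution: acc = 10
10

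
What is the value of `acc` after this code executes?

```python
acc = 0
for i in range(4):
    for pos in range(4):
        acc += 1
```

Let's trace through this code step by step.

Initialize: acc = 0
Entering loop: for i in range(4):

After execution: acc = 16
16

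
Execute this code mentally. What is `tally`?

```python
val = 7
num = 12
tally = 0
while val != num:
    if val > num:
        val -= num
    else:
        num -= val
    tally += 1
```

Let's trace through this code step by step.

Initialize: val = 7
Initialize: num = 12
Initialize: tally = 0
Entering loop: while val != num:

After execution: tally = 5
5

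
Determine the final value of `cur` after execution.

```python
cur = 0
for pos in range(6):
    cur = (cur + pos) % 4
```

Let's trace through this code step by step.

Initialize: cur = 0
Entering loop: for pos in range(6):

After execution: cur = 3
3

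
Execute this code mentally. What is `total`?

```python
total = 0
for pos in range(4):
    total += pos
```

Let's trace through this code step by step.

Initialize: total = 0
Entering loop: for pos in range(4):

After execution: total = 6
6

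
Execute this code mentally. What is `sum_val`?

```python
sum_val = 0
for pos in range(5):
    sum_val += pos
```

Let's trace through this code step by step.

Initialize: sum_val = 0
Entering loop: for pos in range(5):

After execution: sum_val = 10
10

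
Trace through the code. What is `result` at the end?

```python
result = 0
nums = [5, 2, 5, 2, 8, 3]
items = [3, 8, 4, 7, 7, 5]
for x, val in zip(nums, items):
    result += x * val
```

Let's trace through this code step by step.

Initialize: result = 0
Initialize: nums = [5, 2, 5, 2, 8, 3]
Initialize: items = [3, 8, 4, 7, 7, 5]
Entering loop: for x, val in zip(nums, items):

After execution: result = 136
136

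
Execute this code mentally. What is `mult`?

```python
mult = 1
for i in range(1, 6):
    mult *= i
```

Let's trace through this code step by step.

Initialize: mult = 1
Entering loop: for i in range(1, 6):

After execution: mult = 120
120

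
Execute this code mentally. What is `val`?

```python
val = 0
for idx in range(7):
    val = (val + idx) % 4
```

Let's trace through this code step by step.

Initialize: val = 0
Entering loop: for idx in range(7):

After execution: val = 1
1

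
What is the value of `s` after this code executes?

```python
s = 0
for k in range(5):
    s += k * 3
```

Let's trace through this code step by step.

Initialize: s = 0
Entering loop: for k in range(5):

After execution: s = 30
30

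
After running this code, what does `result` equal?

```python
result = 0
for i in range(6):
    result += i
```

Let's trace through this code step by step.

Initialize: result = 0
Entering loop: for i in range(6):

After execution: result = 15
15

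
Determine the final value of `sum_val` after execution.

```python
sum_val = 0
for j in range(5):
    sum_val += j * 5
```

Let's trace through this code step by step.

Initialize: sum_val = 0
Entering loop: for j in range(5):

After execution: sum_val = 50
50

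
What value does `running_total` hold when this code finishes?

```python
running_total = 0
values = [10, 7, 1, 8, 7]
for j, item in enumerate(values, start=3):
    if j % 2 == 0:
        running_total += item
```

Let's trace through this code step by step.

Initialize: running_total = 0
Initialize: values = [10, 7, 1, 8, 7]
Entering loop: for j, item in enumerate(values, start=3):

After execution: running_total = 15
15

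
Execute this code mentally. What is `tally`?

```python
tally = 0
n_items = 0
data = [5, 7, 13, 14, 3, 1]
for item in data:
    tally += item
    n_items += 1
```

Let's trace through this code step by step.

Initialize: tally = 0
Initialize: n_items = 0
Initialize: data = [5, 7, 13, 14, 3, 1]
Entering loop: for item in data:

After execution: tally = 43
43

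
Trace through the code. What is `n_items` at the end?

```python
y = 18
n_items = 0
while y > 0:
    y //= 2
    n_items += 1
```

Let's trace through this code step by step.

Initialize: y = 18
Initialize: n_items = 0
Entering loop: while y > 0:

After execution: n_items = 5
5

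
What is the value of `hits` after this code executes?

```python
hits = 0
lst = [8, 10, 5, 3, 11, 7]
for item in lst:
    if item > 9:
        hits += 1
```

Let's trace through this code step by step.

Initialize: hits = 0
Initialize: lst = [8, 10, 5, 3, 11, 7]
Entering loop: for item in lst:

After execution: hits = 2
2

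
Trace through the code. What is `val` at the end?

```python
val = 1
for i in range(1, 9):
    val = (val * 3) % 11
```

Let's trace through this code step by step.

Initialize: val = 1
Entering loop: for i in range(1, 9):

After execution: val = 5
5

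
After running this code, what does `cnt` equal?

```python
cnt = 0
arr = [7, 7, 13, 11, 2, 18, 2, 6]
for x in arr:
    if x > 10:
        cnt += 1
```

Let's trace through this code step by step.

Initialize: cnt = 0
Initialize: arr = [7, 7, 13, 11, 2, 18, 2, 6]
Entering loop: for x in arr:

After execution: cnt = 3
3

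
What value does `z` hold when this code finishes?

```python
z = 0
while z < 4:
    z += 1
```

Let's trace through this code step by step.

Initialize: z = 0
Entering loop: while z < 4:

After execution: z = 4
4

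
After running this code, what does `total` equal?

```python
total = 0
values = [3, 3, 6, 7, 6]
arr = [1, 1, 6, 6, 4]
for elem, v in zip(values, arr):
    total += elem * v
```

Let's trace through this code step by step.

Initialize: total = 0
Initialize: values = [3, 3, 6, 7, 6]
Initialize: arr = [1, 1, 6, 6, 4]
Entering loop: for elem, v in zip(values, arr):

After execution: total = 108
108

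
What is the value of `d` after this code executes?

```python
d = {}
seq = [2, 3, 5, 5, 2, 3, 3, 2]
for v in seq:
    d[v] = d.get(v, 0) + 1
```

Let's trace through this code step by step.

Initialize: d = {}
Initialize: seq = [2, 3, 5, 5, 2, 3, 3, 2]
Entering loop: for v in seq:

After execution: d = {2: 3, 3: 3, 5: 2}
{2: 3, 3: 3, 5: 2}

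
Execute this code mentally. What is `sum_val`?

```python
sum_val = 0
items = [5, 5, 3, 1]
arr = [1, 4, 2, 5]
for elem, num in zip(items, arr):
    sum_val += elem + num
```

Let's trace through this code step by step.

Initialize: sum_val = 0
Initialize: items = [5, 5, 3, 1]
Initialize: arr = [1, 4, 2, 5]
Entering loop: for elem, num in zip(items, arr):

After execution: sum_val = 26
26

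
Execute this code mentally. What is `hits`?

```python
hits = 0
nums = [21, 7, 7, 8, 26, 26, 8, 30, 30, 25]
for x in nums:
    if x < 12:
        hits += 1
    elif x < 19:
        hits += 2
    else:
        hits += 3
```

Let's trace through this code step by step.

Initialize: hits = 0
Initialize: nums = [21, 7, 7, 8, 26, 26, 8, 30, 30, 25]
Entering loop: for x in nums:

After execution: hits = 22
22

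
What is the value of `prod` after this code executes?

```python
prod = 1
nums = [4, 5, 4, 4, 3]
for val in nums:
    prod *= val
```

Let's trace through this code step by step.

Initialize: prod = 1
Initialize: nums = [4, 5, 4, 4, 3]
Entering loop: for val in nums:

After execution: prod = 960
960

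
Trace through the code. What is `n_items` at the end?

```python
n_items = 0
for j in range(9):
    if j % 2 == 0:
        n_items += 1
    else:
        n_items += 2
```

Let's trace through this code step by step.

Initialize: n_items = 0
Entering loop: for j in range(9):

After execution: n_items = 13
13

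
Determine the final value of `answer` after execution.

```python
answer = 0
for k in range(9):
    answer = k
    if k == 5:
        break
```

Let's trace through this code step by step.

Initialize: answer = 0
Entering loop: for k in range(9):

After execution: answer = 5
5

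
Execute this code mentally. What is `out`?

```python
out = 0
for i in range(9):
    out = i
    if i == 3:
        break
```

Let's trace through this code step by step.

Initialize: out = 0
Entering loop: for i in range(9):

After execution: out = 3
3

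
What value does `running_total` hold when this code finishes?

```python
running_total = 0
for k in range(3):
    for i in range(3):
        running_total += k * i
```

Let's trace through this code step by step.

Initialize: running_total = 0
Entering loop: for k in range(3):

After execution: running_total = 9
9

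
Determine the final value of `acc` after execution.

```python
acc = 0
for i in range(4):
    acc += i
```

Let's trace through this code step by step.

Initialize: acc = 0
Entering loop: for i in range(4):

After execution: acc = 6
6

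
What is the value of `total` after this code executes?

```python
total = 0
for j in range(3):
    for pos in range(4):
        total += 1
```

Let's trace through this code step by step.

Initialize: total = 0
Entering loop: for j in range(3):

After execution: total = 12
12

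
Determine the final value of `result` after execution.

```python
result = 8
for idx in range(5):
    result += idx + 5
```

Let's trace through this code step by step.

Initialize: result = 8
Entering loop: for idx in range(5):

After execution: result = 43
43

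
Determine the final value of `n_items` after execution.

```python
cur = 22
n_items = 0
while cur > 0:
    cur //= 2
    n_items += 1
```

Let's trace through this code step by step.

Initialize: cur = 22
Initialize: n_items = 0
Entering loop: while cur > 0:

After execution: n_items = 5
5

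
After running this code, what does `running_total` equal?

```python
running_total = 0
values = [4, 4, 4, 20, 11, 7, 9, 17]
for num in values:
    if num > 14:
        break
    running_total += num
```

Let's trace through this code step by step.

Initialize: running_total = 0
Initialize: values = [4, 4, 4, 20, 11, 7, 9, 17]
Entering loop: for num in values:

After execution: running_total = 12
12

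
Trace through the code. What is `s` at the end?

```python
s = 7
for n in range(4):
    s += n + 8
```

Let's trace through this code step by step.

Initialize: s = 7
Entering loop: for n in range(4):

After execution: s = 45
45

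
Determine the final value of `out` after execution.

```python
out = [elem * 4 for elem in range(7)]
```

Let's trace through this code step by step.

Initialize: out = [elem * 4 for elem in range(7)]

After execution: out = [0, 4, 8, 12, 16, 20, 24]
[0, 4, 8, 12, 16, 20, 24]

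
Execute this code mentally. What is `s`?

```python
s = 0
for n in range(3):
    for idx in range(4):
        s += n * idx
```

Let's trace through this code step by step.

Initialize: s = 0
Entering loop: for n in range(3):

After execution: s = 18
18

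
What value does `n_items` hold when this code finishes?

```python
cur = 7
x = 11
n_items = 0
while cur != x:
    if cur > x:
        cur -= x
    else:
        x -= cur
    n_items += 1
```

Let's trace through this code step by step.

Initialize: cur = 7
Initialize: x = 11
Initialize: n_items = 0
Entering loop: while cur != x:

After execution: n_items = 5
5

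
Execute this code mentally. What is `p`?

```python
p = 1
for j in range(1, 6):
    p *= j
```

Let's trace through this code step by step.

Initialize: p = 1
Entering loop: for j in range(1, 6):

After execution: p = 120
120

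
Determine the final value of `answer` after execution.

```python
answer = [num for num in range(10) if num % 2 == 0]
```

Let's trace through this code step by step.

Initialize: answer = [num for num in range(10) if num % 2 == 0]

After execution: answer = [0, 2, 4, 6, 8]
[0, 2, 4, 6, 8]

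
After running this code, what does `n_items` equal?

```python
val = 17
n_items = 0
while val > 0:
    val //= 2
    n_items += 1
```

Let's trace through this code step by step.

Initialize: val = 17
Initialize: n_items = 0
Entering loop: while val > 0:

After execution: n_items = 5
5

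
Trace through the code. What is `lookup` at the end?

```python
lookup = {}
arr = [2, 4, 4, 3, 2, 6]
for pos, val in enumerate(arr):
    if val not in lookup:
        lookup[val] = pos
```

Let's trace through this code step by step.

Initialize: lookup = {}
Initialize: arr = [2, 4, 4, 3, 2, 6]
Entering loop: for pos, val in enumerate(arr):

After execution: lookup = {2: 0, 4: 1, 3: 3, 6: 5}
{2: 0, 4: 1, 3: 3, 6: 5}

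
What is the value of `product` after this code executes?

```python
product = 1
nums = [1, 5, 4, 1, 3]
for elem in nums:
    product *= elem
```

Let's trace through this code step by step.

Initialize: product = 1
Initialize: nums = [1, 5, 4, 1, 3]
Entering loop: for elem in nums:

After execution: product = 60
60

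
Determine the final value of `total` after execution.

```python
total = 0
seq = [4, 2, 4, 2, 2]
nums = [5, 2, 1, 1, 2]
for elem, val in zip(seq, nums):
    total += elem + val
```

Let's trace through this code step by step.

Initialize: total = 0
Initialize: seq = [4, 2, 4, 2, 2]
Initialize: nums = [5, 2, 1, 1, 2]
Entering loop: for elem, val in zip(seq, nums):

After execution: total = 25
25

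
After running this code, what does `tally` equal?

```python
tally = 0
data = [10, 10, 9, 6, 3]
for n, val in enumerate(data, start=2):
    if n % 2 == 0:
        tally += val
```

Let's trace through this code step by step.

Initialize: tally = 0
Initialize: data = [10, 10, 9, 6, 3]
Entering loop: for n, val in enumerate(data, start=2):

After execution: tally = 22
22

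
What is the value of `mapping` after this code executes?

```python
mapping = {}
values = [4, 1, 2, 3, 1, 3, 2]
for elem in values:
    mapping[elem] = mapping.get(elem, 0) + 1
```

Let's trace through this code step by step.

Initialize: mapping = {}
Initialize: values = [4, 1, 2, 3, 1, 3, 2]
Entering loop: for elem in values:

After execution: mapping = {4: 1, 1: 2, 2: 2, 3: 2}
{4: 1, 1: 2, 2: 2, 3: 2}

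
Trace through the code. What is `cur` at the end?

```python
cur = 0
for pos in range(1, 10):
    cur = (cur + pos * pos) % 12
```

Let's trace through this code step by step.

Initialize: cur = 0
Entering loop: for pos in range(1, 10):

After execution: cur = 9
9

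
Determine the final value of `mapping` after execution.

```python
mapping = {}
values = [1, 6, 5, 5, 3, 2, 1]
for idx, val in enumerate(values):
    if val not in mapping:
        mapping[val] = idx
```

Let's trace through this code step by step.

Initialize: mapping = {}
Initialize: values = [1, 6, 5, 5, 3, 2, 1]
Entering loop: for idx, val in enumerate(values):

After execution: mapping = {1: 0, 6: 1, 5: 2, 3: 4, 2: 5}
{1: 0, 6: 1, 5: 2, 3: 4, 2: 5}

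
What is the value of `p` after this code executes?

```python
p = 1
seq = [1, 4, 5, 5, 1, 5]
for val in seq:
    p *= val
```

Let's trace through this code step by step.

Initialize: p = 1
Initialize: seq = [1, 4, 5, 5, 1, 5]
Entering loop: for val in seq:

After execution: p = 500
500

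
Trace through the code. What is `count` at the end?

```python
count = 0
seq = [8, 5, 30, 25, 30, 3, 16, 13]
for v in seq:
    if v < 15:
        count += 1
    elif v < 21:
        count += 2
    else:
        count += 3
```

Let's trace through this code step by step.

Initialize: count = 0
Initialize: seq = [8, 5, 30, 25, 30, 3, 16, 13]
Entering loop: for v in seq:

After execution: count = 15
15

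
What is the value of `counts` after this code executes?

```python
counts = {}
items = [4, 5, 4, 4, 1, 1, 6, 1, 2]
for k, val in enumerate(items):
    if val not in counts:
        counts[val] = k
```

Let's trace through this code step by step.

Initialize: counts = {}
Initialize: items = [4, 5, 4, 4, 1, 1, 6, 1, 2]
Entering loop: for k, val in enumerate(items):

After execution: counts = {4: 0, 5: 1, 1: 4, 6: 6, 2: 8}
{4: 0, 5: 1, 1: 4, 6: 6, 2: 8}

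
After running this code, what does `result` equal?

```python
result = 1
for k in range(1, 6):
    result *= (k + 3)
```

Let's trace through this code step by step.

Initialize: result = 1
Entering loop: for k in range(1, 6):

After execution: result = 6720
6720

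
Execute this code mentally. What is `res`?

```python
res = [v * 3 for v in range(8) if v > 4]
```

Let's trace through this code step by step.

Initialize: res = [v * 3 for v in range(8) if v > 4]

After execution: res = [15, 18, 21]
[15, 18, 21]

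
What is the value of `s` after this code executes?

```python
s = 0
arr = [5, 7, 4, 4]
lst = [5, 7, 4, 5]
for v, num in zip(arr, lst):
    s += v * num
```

Let's trace through this code step by step.

Initialize: s = 0
Initialize: arr = [5, 7, 4, 4]
Initialize: lst = [5, 7, 4, 5]
Entering loop: for v, num in zip(arr, lst):

After execution: s = 110
110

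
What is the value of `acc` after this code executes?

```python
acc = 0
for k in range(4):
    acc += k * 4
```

Let's trace through this code step by step.

Initialize: acc = 0
Entering loop: for k in range(4):

After execution: acc = 24
24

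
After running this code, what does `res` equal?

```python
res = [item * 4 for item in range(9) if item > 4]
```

Let's trace through this code step by step.

Initialize: res = [item * 4 for item in range(9) if item > 4]

After execution: res = [20, 24, 28, 32]
[20, 24, 28, 32]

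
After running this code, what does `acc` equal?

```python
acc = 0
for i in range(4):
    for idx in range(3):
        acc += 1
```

Let's trace through this code step by step.

Initialize: acc = 0
Entering loop: for i in range(4):

After execution: acc = 12
12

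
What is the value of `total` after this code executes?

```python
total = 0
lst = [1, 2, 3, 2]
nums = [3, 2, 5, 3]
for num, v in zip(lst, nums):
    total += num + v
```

Let's trace through this code step by step.

Initialize: total = 0
Initialize: lst = [1, 2, 3, 2]
Initialize: nums = [3, 2, 5, 3]
Entering loop: for num, v in zip(lst, nums):

After execution: total = 21
21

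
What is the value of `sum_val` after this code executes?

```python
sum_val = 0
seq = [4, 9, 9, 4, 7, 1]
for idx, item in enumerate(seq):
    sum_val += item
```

Let's trace through this code step by step.

Initialize: sum_val = 0
Initialize: seq = [4, 9, 9, 4, 7, 1]
Entering loop: for idx, item in enumerate(seq):

After execution: sum_val = 34
34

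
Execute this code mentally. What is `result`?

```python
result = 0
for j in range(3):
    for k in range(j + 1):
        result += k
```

Let's trace through this code step by step.

Initialize: result = 0
Entering loop: for j in range(3):

After execution: result = 4
4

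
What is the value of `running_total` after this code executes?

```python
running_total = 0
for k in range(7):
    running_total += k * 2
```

Let's trace through this code step by step.

Initialize: running_total = 0
Entering loop: for k in range(7):

After execution: running_total = 42
42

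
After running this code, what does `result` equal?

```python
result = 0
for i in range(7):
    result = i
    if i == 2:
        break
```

Let's trace through this code step by step.

Initialize: result = 0
Entering loop: for i in range(7):

After execution: result = 2
2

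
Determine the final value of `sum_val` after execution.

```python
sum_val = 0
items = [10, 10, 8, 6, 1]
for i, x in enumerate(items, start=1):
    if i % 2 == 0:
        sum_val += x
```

Let's trace through this code step by step.

Initialize: sum_val = 0
Initialize: items = [10, 10, 8, 6, 1]
Entering loop: for i, x in enumerate(items, start=1):

After execution: sum_val = 16
16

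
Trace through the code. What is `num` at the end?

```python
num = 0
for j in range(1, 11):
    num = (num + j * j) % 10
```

Let's trace through this code step by step.

Initialize: num = 0
Entering loop: for j in range(1, 11):

After execution: num = 5
5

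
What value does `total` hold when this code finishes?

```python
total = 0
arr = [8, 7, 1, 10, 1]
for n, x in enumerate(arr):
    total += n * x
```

Let's trace through this code step by step.

Initialize: total = 0
Initialize: arr = [8, 7, 1, 10, 1]
Entering loop: for n, x in enumerate(arr):

After execution: total = 43
43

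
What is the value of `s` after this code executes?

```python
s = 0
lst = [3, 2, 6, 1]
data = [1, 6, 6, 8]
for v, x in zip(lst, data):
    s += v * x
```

Let's trace through this code step by step.

Initialize: s = 0
Initialize: lst = [3, 2, 6, 1]
Initialize: data = [1, 6, 6, 8]
Entering loop: for v, x in zip(lst, data):

After execution: s = 59
59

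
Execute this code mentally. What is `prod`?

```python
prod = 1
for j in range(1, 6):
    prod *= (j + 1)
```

Let's trace through this code step by step.

Initialize: prod = 1
Entering loop: for j in range(1, 6):

After execution: prod = 720
720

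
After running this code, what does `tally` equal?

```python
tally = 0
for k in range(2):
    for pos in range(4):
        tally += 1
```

Let's trace through this code step by step.

Initialize: tally = 0
Entering loop: for k in range(2):

After execution: tally = 8
8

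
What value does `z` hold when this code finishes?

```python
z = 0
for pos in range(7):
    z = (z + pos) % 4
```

Let's trace through this code step by step.

Initialize: z = 0
Entering loop: for pos in range(7):

After execution: z = 1
1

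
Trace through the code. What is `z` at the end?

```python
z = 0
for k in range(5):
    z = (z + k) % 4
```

Let's trace through this code step by step.

Initialize: z = 0
Entering loop: for k in range(5):

After execution: z = 2
2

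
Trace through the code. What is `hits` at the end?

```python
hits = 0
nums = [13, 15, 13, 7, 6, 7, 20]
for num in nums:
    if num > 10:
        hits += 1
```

Let's trace through this code step by step.

Initialize: hits = 0
Initialize: nums = [13, 15, 13, 7, 6, 7, 20]
Entering loop: for num in nums:

After execution: hits = 4
4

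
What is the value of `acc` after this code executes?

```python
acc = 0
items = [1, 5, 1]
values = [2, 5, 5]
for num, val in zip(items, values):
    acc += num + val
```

Let's trace through this code step by step.

Initialize: acc = 0
Initialize: items = [1, 5, 1]
Initialize: values = [2, 5, 5]
Entering loop: for num, val in zip(items, values):

After execution: acc = 19
19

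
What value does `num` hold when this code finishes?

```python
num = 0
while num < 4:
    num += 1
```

Let's trace through this code step by step.

Initialize: num = 0
Entering loop: while num < 4:

After execution: num = 4
4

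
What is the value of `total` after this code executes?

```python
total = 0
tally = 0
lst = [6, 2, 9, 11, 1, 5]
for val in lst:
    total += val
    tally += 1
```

Let's trace through this code step by step.

Initialize: total = 0
Initialize: tally = 0
Initialize: lst = [6, 2, 9, 11, 1, 5]
Entering loop: for val in lst:

After execution: total = 34
34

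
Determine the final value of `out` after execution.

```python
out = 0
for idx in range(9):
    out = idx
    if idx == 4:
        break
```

Let's trace through this code step by step.

Initialize: out = 0
Entering loop: for idx in range(9):

After execution: out = 4
4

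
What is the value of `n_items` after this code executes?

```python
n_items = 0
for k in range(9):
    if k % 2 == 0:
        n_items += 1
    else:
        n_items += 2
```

Let's trace through this code step by step.

Initialize: n_items = 0
Entering loop: for k in range(9):

After execution: n_items = 13
13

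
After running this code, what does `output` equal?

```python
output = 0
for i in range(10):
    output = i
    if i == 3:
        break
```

Let's trace through this code step by step.

Initialize: output = 0
Entering loop: for i in range(10):

After execution: output = 3
3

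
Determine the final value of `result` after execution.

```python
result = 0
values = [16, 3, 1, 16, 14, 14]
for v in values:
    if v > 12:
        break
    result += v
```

Let's trace through this code step by step.

Initialize: result = 0
Initialize: values = [16, 3, 1, 16, 14, 14]
Entering loop: for v in values:

After execution: result = 0
0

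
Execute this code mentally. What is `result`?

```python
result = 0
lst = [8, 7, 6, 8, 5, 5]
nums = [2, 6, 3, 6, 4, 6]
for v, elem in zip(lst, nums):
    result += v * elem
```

Let's trace through this code step by step.

Initialize: result = 0
Initialize: lst = [8, 7, 6, 8, 5, 5]
Initialize: nums = [2, 6, 3, 6, 4, 6]
Entering loop: for v, elem in zip(lst, nums):

After execution: result = 174
174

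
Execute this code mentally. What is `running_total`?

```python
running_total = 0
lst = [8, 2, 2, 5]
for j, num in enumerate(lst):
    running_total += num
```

Let's trace through this code step by step.

Initialize: running_total = 0
Initialize: lst = [8, 2, 2, 5]
Entering loop: for j, num in enumerate(lst):

After execution: running_total = 17
17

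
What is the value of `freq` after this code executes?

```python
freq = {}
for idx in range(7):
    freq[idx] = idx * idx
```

Let's trace through this code step by step.

Initialize: freq = {}
Entering loop: for idx in range(7):

After execution: freq = {0: 0, 1: 1, 2: 4, 3: 9, 4: 16, 5: 25, 6: 36}
{0: 0, 1: 1, 2: 4, 3: 9, 4: 16, 5: 25, 6: 36}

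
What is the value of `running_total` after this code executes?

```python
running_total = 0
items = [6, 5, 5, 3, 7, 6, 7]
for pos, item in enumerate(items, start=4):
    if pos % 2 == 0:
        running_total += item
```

Let's trace through this code step by step.

Initialize: running_total = 0
Initialize: items = [6, 5, 5, 3, 7, 6, 7]
Entering loop: for pos, item in enumerate(items, start=4):

After execution: running_total = 25
25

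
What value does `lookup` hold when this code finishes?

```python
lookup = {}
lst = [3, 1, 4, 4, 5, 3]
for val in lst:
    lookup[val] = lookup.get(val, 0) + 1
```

Let's trace through this code step by step.

Initialize: lookup = {}
Initialize: lst = [3, 1, 4, 4, 5, 3]
Entering loop: for val in lst:

After execution: lookup = {3: 2, 1: 1, 4: 2, 5: 1}
{3: 2, 1: 1, 4: 2, 5: 1}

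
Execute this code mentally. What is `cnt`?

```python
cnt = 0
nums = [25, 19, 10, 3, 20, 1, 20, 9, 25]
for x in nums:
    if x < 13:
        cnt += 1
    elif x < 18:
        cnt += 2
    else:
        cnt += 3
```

Let's trace through this code step by step.

Initialize: cnt = 0
Initialize: nums = [25, 19, 10, 3, 20, 1, 20, 9, 25]
Entering loop: for x in nums:

After execution: cnt = 19
19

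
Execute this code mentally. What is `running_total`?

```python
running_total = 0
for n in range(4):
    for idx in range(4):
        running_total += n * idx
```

Let's trace through this code step by step.

Initialize: running_total = 0
Entering loop: for n in range(4):

After execution: running_total = 36
36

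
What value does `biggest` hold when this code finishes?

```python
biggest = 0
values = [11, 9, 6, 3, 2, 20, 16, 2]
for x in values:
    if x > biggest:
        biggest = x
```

Let's trace through this code step by step.

Initialize: biggest = 0
Initialize: values = [11, 9, 6, 3, 2, 20, 16, 2]
Entering loop: for x in values:

After execution: biggest = 20
20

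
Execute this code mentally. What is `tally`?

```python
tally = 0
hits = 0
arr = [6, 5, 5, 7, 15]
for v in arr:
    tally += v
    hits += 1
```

Let's trace through this code step by step.

Initialize: tally = 0
Initialize: hits = 0
Initialize: arr = [6, 5, 5, 7, 15]
Entering loop: for v in arr:

After execution: tally = 38
38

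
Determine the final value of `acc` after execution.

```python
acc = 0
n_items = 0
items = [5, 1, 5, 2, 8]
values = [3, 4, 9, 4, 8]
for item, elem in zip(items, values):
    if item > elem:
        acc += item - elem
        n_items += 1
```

Let's trace through this code step by step.

Initialize: acc = 0
Initialize: n_items = 0
Initialize: items = [5, 1, 5, 2, 8]
Initialize: values = [3, 4, 9, 4, 8]
Entering loop: for item, elem in zip(items, values):

After execution: acc = 2
2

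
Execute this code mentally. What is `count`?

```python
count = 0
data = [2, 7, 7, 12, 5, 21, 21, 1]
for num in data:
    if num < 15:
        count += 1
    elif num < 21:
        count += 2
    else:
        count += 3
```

Let's trace through this code step by step.

Initialize: count = 0
Initialize: data = [2, 7, 7, 12, 5, 21, 21, 1]
Entering loop: for num in data:

After execution: count = 12
12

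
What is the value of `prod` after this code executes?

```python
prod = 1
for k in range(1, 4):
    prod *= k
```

Let's trace through this code step by step.

Initialize: prod = 1
Entering loop: for k in range(1, 4):

After execution: prod = 6
6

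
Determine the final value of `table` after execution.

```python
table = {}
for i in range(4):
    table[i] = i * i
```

Let's trace through this code step by step.

Initialize: table = {}
Entering loop: for i in range(4):

After execution: table = {0: 0, 1: 1, 2: 4, 3: 9}
{0: 0, 1: 1, 2: 4, 3: 9}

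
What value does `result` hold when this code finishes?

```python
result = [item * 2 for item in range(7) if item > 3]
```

Let's trace through this code step by step.

Initialize: result = [item * 2 for item in range(7) if item > 3]

After execution: result = [8, 10, 12]
[8, 10, 12]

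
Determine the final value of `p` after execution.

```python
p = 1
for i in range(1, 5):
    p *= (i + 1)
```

Let's trace through this code step by step.

Initialize: p = 1
Entering loop: for i in range(1, 5):

After execution: p = 120
120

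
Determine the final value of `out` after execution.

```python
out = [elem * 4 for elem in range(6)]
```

Let's trace through this code step by step.

Initialize: out = [elem * 4 for elem in range(6)]

After execution: out = [0, 4, 8, 12, 16, 20]
[0, 4, 8, 12, 16, 20]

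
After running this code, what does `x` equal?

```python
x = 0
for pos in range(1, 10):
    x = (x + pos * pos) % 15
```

Let's trace through this code step by step.

Initialize: x = 0
Entering loop: for pos in range(1, 10):

After execution: x = 0
0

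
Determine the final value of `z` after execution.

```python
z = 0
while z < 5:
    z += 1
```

Let's trace through this code step by step.

Initialize: z = 0
Entering loop: while z < 5:

After execution: z = 5
5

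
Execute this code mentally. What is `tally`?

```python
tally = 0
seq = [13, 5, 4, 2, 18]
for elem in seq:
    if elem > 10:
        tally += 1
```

Let's trace through this code step by step.

Initialize: tally = 0
Initialize: seq = [13, 5, 4, 2, 18]
Entering loop: for elem in seq:

After execution: tally = 2
2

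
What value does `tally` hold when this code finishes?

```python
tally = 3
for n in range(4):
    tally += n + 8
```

Let's trace through this code step by step.

Initialize: tally = 3
Entering loop: for n in range(4):

After execution: tally = 41
41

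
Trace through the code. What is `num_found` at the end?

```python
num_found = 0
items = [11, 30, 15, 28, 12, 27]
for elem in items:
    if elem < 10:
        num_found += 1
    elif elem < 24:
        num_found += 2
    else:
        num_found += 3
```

Let's trace through this code step by step.

Initialize: num_found = 0
Initialize: items = [11, 30, 15, 28, 12, 27]
Entering loop: for elem in items:

After execution: num_found = 15
15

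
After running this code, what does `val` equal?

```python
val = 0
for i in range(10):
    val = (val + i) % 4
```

Let's trace through this code step by step.

Initialize: val = 0
Entering loop: for i in range(10):

After execution: val = 1
1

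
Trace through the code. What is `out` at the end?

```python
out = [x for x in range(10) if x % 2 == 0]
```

Let's trace through this code step by step.

Initialize: out = [x for x in range(10) if x % 2 == 0]

After execution: out = [0, 2, 4, 6, 8]
[0, 2, 4, 6, 8]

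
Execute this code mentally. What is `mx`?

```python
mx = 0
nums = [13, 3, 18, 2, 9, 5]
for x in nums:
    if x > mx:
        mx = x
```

Let's trace through this code step by step.

Initialize: mx = 0
Initialize: nums = [13, 3, 18, 2, 9, 5]
Entering loop: for x in nums:

After execution: mx = 18
18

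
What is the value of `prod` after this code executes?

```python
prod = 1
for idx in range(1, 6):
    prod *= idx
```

Let's trace through this code step by step.

Initialize: prod = 1
Entering loop: for idx in range(1, 6):

After execution: prod = 120
120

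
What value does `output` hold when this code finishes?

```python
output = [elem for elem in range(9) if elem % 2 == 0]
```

Let's trace through this code step by step.

Initialize: output = [elem for elem in range(9) if elem % 2 == 0]

After execution: output = [0, 2, 4, 6, 8]
[0, 2, 4, 6, 8]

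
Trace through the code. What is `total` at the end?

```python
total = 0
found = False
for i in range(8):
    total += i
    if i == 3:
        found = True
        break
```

Let's trace through this code step by step.

Initialize: total = 0
Initialize: found = False
Entering loop: for i in range(8):

After execution: total = 6
6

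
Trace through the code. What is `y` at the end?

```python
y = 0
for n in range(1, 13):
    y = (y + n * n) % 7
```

Let's trace through this code step by step.

Initialize: y = 0
Entering loop: for n in range(1, 13):

After execution: y = 6
6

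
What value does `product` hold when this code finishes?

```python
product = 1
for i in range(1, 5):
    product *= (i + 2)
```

Let's trace through this code step by step.

Initialize: product = 1
Entering loop: for i in range(1, 5):

After execution: product = 360
360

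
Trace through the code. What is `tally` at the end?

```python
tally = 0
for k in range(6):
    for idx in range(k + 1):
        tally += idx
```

Let's trace through this code step by step.

Initialize: tally = 0
Entering loop: for k in range(6):

After execution: tally = 35
35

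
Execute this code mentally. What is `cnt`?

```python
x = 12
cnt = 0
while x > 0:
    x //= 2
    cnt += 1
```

Let's trace through this code step by step.

Initialize: x = 12
Initialize: cnt = 0
Entering loop: while x > 0:

After execution: cnt = 4
4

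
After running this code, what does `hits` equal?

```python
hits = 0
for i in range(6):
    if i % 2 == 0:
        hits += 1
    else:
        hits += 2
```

Let's trace through this code step by step.

Initialize: hits = 0
Entering loop: for i in range(6):

After execution: hits = 9
9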